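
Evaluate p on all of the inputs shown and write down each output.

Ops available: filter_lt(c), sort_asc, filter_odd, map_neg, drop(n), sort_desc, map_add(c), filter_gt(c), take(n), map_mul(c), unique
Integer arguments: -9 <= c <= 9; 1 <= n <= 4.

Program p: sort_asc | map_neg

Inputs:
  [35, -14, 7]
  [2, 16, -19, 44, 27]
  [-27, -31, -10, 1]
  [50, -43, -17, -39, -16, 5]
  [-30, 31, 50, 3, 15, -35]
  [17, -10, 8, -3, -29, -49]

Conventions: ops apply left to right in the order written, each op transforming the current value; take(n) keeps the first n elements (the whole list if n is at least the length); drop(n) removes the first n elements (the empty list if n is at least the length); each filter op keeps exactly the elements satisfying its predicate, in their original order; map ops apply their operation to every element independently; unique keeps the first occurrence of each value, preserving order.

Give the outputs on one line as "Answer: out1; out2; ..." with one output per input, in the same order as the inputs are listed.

[14, -7, -35]; [19, -2, -16, -27, -44]; [31, 27, 10, -1]; [43, 39, 17, 16, -5, -50]; [35, 30, -3, -15, -31, -50]; [49, 29, 10, 3, -8, -17]

Execution, op by op:
  [35, -14, 7] -> [-14, 7, 35] -> [14, -7, -35]
  [2, 16, -19, 44, 27] -> [-19, 2, 16, 27, 44] -> [19, -2, -16, -27, -44]
  [-27, -31, -10, 1] -> [-31, -27, -10, 1] -> [31, 27, 10, -1]
  [50, -43, -17, -39, -16, 5] -> [-43, -39, -17, -16, 5, 50] -> [43, 39, 17, 16, -5, -50]
  [-30, 31, 50, 3, 15, -35] -> [-35, -30, 3, 15, 31, 50] -> [35, 30, -3, -15, -31, -50]
  [17, -10, 8, -3, -29, -49] -> [-49, -29, -10, -3, 8, 17] -> [49, 29, 10, 3, -8, -17]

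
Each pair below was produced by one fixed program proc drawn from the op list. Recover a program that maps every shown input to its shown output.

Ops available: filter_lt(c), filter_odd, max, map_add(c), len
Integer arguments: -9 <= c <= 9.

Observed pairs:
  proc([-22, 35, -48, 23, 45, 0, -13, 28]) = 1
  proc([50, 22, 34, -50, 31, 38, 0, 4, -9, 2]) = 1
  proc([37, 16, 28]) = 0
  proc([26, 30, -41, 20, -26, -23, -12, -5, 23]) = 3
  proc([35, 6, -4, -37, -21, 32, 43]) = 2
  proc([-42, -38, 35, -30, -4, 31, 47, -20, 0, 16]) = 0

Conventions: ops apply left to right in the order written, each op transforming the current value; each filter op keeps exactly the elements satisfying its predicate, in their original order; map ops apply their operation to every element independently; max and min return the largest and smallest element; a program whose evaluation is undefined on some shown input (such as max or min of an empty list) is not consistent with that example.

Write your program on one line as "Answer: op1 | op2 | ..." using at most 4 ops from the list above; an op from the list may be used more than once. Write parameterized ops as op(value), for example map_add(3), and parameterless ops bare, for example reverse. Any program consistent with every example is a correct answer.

filter_lt(8) | filter_odd | len

Check, running the answer program on each example:
  [-22, 35, -48, 23, 45, 0, -13, 28] -> [-22, -48, 0, -13] -> [-13] -> 1
  [50, 22, 34, -50, 31, 38, 0, 4, -9, 2] -> [-50, 0, 4, -9, 2] -> [-9] -> 1
  [37, 16, 28] -> [] -> [] -> 0
  [26, 30, -41, 20, -26, -23, -12, -5, 23] -> [-41, -26, -23, -12, -5] -> [-41, -23, -5] -> 3
  [35, 6, -4, -37, -21, 32, 43] -> [6, -4, -37, -21] -> [-37, -21] -> 2
  [-42, -38, 35, -30, -4, 31, 47, -20, 0, 16] -> [-42, -38, -30, -4, -20, 0] -> [] -> 0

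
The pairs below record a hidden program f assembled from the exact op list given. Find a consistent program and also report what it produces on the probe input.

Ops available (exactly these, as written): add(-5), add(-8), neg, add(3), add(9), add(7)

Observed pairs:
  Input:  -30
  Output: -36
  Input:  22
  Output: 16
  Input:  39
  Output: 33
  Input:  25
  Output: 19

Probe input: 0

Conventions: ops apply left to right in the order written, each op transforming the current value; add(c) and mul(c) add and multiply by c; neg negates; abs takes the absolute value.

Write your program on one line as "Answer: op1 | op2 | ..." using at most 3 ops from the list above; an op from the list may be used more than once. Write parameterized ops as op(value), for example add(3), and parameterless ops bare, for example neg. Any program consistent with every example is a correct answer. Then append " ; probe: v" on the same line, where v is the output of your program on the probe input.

add(-8) | add(7) | add(-5) ; probe: -6

Check, running the answer program on each example:
  -30 -> -38 -> -31 -> -36
  22 -> 14 -> 21 -> 16
  39 -> 31 -> 38 -> 33
  25 -> 17 -> 24 -> 19
  probe: 0 -> -8 -> -1 -> -6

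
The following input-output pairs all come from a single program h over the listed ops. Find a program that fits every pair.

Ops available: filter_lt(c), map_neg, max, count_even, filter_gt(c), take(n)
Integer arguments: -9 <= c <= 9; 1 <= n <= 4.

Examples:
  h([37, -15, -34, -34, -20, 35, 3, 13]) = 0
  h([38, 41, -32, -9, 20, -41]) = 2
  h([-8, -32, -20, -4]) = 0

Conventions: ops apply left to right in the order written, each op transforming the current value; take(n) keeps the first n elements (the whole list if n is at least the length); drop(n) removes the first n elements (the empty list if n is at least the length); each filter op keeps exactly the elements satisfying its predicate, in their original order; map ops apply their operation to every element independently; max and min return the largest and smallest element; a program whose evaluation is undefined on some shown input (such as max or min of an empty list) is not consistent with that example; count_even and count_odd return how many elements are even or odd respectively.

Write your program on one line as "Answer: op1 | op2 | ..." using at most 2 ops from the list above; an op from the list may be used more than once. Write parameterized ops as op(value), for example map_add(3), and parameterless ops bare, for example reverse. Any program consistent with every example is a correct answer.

filter_gt(-3) | count_even

Check, running the answer program on each example:
  [37, -15, -34, -34, -20, 35, 3, 13] -> [37, 35, 3, 13] -> 0
  [38, 41, -32, -9, 20, -41] -> [38, 41, 20] -> 2
  [-8, -32, -20, -4] -> [] -> 0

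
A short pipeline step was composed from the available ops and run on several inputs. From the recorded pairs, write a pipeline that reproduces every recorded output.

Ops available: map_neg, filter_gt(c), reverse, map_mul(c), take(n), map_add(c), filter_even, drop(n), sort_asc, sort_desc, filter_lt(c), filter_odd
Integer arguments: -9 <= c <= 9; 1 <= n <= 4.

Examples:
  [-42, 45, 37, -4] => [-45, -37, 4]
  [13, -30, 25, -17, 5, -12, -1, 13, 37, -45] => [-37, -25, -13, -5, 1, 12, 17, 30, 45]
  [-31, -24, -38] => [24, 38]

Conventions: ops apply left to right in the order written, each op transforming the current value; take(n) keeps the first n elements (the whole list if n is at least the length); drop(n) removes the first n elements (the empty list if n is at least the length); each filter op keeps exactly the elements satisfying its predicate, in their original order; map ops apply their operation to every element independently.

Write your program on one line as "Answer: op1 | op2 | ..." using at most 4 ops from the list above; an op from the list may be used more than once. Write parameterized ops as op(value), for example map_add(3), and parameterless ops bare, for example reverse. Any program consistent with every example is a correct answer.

drop(1) | sort_desc | map_mul(-1)

Check, running the answer program on each example:
  [-42, 45, 37, -4] -> [45, 37, -4] -> [45, 37, -4] -> [-45, -37, 4]
  [13, -30, 25, -17, 5, -12, -1, 13, 37, -45] -> [-30, 25, -17, 5, -12, -1, 13, 37, -45] -> [37, 25, 13, 5, -1, -12, -17, -30, -45] -> [-37, -25, -13, -5, 1, 12, 17, 30, 45]
  [-31, -24, -38] -> [-24, -38] -> [-24, -38] -> [24, 38]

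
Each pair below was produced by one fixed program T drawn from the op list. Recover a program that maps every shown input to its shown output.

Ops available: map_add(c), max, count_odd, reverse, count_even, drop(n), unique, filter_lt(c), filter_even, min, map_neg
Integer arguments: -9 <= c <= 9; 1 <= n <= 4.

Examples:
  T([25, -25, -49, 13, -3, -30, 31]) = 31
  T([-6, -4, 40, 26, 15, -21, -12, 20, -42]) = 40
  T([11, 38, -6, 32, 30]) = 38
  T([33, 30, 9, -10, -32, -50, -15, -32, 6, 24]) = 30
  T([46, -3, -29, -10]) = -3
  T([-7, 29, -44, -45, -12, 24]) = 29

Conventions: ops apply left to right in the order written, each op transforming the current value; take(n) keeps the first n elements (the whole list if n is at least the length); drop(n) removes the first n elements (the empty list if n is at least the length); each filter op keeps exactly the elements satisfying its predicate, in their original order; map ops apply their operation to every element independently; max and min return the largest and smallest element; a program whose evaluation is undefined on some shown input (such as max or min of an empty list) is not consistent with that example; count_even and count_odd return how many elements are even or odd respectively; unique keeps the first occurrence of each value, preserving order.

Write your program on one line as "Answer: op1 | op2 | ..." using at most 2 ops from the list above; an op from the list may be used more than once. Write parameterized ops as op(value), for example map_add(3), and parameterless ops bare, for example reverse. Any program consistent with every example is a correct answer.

drop(1) | max

Check, running the answer program on each example:
  [25, -25, -49, 13, -3, -30, 31] -> [-25, -49, 13, -3, -30, 31] -> 31
  [-6, -4, 40, 26, 15, -21, -12, 20, -42] -> [-4, 40, 26, 15, -21, -12, 20, -42] -> 40
  [11, 38, -6, 32, 30] -> [38, -6, 32, 30] -> 38
  [33, 30, 9, -10, -32, -50, -15, -32, 6, 24] -> [30, 9, -10, -32, -50, -15, -32, 6, 24] -> 30
  [46, -3, -29, -10] -> [-3, -29, -10] -> -3
  [-7, 29, -44, -45, -12, 24] -> [29, -44, -45, -12, 24] -> 29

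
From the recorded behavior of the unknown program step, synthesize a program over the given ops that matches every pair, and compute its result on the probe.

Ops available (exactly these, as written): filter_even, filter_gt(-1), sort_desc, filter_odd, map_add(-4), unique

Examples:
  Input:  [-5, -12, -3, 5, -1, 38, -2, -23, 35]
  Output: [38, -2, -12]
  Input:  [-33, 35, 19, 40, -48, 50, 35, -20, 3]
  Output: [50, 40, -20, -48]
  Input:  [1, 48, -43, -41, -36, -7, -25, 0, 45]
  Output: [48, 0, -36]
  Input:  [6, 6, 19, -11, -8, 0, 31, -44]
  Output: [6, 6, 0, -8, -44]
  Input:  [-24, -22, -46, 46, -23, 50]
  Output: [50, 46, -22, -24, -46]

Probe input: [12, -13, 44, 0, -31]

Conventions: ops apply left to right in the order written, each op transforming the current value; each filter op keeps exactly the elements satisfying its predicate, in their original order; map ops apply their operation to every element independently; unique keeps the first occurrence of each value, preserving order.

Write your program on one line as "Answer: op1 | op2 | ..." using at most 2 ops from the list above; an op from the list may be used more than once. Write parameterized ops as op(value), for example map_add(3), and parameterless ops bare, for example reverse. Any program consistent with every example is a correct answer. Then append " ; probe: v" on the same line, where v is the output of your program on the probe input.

sort_desc | filter_even ; probe: [44, 12, 0]

Check, running the answer program on each example:
  [-5, -12, -3, 5, -1, 38, -2, -23, 35] -> [38, 35, 5, -1, -2, -3, -5, -12, -23] -> [38, -2, -12]
  [-33, 35, 19, 40, -48, 50, 35, -20, 3] -> [50, 40, 35, 35, 19, 3, -20, -33, -48] -> [50, 40, -20, -48]
  [1, 48, -43, -41, -36, -7, -25, 0, 45] -> [48, 45, 1, 0, -7, -25, -36, -41, -43] -> [48, 0, -36]
  [6, 6, 19, -11, -8, 0, 31, -44] -> [31, 19, 6, 6, 0, -8, -11, -44] -> [6, 6, 0, -8, -44]
  [-24, -22, -46, 46, -23, 50] -> [50, 46, -22, -23, -24, -46] -> [50, 46, -22, -24, -46]
  probe: [12, -13, 44, 0, -31] -> [44, 12, 0, -13, -31] -> [44, 12, 0]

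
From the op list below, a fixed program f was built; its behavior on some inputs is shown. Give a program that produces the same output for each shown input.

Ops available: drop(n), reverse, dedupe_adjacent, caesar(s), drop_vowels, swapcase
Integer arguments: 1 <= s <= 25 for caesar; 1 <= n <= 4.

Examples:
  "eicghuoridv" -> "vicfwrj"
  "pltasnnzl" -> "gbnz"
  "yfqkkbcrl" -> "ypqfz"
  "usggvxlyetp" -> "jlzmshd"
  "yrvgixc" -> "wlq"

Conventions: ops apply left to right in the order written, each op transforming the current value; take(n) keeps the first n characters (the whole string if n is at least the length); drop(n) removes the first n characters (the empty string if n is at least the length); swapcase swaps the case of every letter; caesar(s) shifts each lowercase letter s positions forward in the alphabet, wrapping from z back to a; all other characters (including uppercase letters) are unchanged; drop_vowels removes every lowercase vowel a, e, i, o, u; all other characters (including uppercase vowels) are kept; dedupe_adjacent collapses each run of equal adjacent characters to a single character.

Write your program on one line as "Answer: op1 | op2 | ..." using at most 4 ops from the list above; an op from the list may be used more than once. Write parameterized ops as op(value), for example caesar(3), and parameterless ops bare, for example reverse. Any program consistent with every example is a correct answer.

drop(2) | drop(2) | dedupe_adjacent | caesar(14)

Check, running the answer program on each example:
  "eicghuoridv" -> "cghuoridv" -> "huoridv" -> "huoridv" -> "vicfwrj"
  "pltasnnzl" -> "tasnnzl" -> "snnzl" -> "snzl" -> "gbnz"
  "yfqkkbcrl" -> "qkkbcrl" -> "kbcrl" -> "kbcrl" -> "ypqfz"
  "usggvxlyetp" -> "ggvxlyetp" -> "vxlyetp" -> "vxlyetp" -> "jlzmshd"
  "yrvgixc" -> "vgixc" -> "ixc" -> "ixc" -> "wlq"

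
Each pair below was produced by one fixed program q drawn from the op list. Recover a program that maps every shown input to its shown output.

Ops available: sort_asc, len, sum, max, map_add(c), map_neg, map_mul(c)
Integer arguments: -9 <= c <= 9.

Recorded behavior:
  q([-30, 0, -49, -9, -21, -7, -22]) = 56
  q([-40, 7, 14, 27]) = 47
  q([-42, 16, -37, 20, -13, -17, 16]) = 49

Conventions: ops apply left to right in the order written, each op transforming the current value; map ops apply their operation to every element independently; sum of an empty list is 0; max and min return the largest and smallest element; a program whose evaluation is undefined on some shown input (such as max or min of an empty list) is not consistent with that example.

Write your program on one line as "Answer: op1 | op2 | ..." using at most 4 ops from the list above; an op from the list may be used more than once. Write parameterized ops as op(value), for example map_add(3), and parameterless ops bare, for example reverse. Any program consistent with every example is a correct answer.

map_neg | map_add(7) | max

Check, running the answer program on each example:
  [-30, 0, -49, -9, -21, -7, -22] -> [30, 0, 49, 9, 21, 7, 22] -> [37, 7, 56, 16, 28, 14, 29] -> 56
  [-40, 7, 14, 27] -> [40, -7, -14, -27] -> [47, 0, -7, -20] -> 47
  [-42, 16, -37, 20, -13, -17, 16] -> [42, -16, 37, -20, 13, 17, -16] -> [49, -9, 44, -13, 20, 24, -9] -> 49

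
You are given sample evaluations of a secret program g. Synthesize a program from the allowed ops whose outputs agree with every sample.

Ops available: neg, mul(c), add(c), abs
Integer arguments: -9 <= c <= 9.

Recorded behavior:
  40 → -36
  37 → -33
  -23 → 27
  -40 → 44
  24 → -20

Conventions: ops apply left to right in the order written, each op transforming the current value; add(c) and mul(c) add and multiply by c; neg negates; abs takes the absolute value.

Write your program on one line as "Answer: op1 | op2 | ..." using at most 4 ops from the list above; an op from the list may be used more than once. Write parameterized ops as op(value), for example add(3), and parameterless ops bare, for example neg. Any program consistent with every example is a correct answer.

add(-5) | neg | add(-1)

Check, running the answer program on each example:
  40 -> 35 -> -35 -> -36
  37 -> 32 -> -32 -> -33
  -23 -> -28 -> 28 -> 27
  -40 -> -45 -> 45 -> 44
  24 -> 19 -> -19 -> -20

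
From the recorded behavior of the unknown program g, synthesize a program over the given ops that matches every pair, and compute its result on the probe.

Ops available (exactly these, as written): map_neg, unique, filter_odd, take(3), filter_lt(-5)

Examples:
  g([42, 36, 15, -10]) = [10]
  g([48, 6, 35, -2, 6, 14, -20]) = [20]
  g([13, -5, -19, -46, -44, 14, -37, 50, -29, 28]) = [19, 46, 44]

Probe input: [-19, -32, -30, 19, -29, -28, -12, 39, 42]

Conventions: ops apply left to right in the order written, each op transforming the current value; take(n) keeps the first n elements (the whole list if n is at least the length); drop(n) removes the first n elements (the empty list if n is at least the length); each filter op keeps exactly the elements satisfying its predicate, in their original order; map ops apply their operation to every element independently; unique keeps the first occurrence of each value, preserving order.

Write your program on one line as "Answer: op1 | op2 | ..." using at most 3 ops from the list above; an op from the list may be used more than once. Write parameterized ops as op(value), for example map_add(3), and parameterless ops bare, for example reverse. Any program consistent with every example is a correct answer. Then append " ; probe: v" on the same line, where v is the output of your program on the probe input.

filter_lt(-5) | map_neg | take(3) ; probe: [19, 32, 30]

Check, running the answer program on each example:
  [42, 36, 15, -10] -> [-10] -> [10] -> [10]
  [48, 6, 35, -2, 6, 14, -20] -> [-20] -> [20] -> [20]
  [13, -5, -19, -46, -44, 14, -37, 50, -29, 28] -> [-19, -46, -44, -37, -29] -> [19, 46, 44, 37, 29] -> [19, 46, 44]
  probe: [-19, -32, -30, 19, -29, -28, -12, 39, 42] -> [-19, -32, -30, -29, -28, -12] -> [19, 32, 30, 29, 28, 12] -> [19, 32, 30]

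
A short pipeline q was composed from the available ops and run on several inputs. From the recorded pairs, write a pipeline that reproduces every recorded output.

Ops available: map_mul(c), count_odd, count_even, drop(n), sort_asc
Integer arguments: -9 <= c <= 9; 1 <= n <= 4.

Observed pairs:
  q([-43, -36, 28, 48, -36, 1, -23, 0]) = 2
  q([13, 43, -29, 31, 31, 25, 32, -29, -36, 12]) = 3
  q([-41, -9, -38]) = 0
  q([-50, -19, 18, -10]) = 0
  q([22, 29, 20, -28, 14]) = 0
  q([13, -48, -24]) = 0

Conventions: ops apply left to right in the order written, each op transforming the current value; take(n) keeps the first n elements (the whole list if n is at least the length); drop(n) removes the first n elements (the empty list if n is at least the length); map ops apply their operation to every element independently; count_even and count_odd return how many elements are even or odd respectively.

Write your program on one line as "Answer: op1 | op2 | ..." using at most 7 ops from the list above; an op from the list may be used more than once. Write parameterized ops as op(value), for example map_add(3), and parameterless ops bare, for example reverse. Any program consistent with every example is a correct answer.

drop(1) | map_mul(9) | drop(3) | sort_asc | drop(1) | count_odd

Check, running the answer program on each example:
  [-43, -36, 28, 48, -36, 1, -23, 0] -> [-36, 28, 48, -36, 1, -23, 0] -> [-324, 252, 432, -324, 9, -207, 0] -> [-324, 9, -207, 0] -> [-324, -207, 0, 9] -> [-207, 0, 9] -> 2
  [13, 43, -29, 31, 31, 25, 32, -29, -36, 12] -> [43, -29, 31, 31, 25, 32, -29, -36, 12] -> [387, -261, 279, 279, 225, 288, -261, -324, 108] -> [279, 225, 288, -261, -324, 108] -> [-324, -261, 108, 225, 279, 288] -> [-261, 108, 225, 279, 288] -> 3
  [-41, -9, -38] -> [-9, -38] -> [-81, -342] -> [] -> [] -> [] -> 0
  [-50, -19, 18, -10] -> [-19, 18, -10] -> [-171, 162, -90] -> [] -> [] -> [] -> 0
  [22, 29, 20, -28, 14] -> [29, 20, -28, 14] -> [261, 180, -252, 126] -> [126] -> [126] -> [] -> 0
  [13, -48, -24] -> [-48, -24] -> [-432, -216] -> [] -> [] -> [] -> 0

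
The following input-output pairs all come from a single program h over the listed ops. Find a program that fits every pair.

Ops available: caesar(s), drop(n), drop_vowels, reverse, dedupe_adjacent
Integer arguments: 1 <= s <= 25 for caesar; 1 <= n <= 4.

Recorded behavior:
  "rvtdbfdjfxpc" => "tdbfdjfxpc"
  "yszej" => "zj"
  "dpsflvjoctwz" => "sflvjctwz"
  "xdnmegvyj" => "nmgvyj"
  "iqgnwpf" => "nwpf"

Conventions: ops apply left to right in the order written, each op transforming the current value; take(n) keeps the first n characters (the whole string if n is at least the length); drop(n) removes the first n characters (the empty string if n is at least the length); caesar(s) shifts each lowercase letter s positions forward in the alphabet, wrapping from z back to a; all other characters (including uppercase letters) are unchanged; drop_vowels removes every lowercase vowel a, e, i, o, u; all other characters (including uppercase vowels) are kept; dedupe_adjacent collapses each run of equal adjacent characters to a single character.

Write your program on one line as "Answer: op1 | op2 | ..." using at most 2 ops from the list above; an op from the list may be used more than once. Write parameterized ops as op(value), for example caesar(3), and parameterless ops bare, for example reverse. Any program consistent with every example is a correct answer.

drop_vowels | drop(2)

Check, running the answer program on each example:
  "rvtdbfdjfxpc" -> "rvtdbfdjfxpc" -> "tdbfdjfxpc"
  "yszej" -> "yszj" -> "zj"
  "dpsflvjoctwz" -> "dpsflvjctwz" -> "sflvjctwz"
  "xdnmegvyj" -> "xdnmgvyj" -> "nmgvyj"
  "iqgnwpf" -> "qgnwpf" -> "nwpf"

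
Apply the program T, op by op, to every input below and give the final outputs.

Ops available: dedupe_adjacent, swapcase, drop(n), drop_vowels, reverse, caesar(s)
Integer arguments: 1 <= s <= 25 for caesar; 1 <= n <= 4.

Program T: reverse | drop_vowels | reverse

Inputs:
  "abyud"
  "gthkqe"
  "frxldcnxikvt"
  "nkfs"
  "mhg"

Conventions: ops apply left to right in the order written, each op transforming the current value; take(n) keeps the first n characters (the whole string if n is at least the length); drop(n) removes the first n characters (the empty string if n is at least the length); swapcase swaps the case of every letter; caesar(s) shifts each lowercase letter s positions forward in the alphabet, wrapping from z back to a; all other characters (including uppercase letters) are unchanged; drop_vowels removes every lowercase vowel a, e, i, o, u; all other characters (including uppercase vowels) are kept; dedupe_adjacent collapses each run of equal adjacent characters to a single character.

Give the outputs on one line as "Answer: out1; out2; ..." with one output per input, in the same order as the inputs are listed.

Execution, op by op:
  "abyud" -> "duyba" -> "dyb" -> "byd"
  "gthkqe" -> "eqkhtg" -> "qkhtg" -> "gthkq"
  "frxldcnxikvt" -> "tvkixncdlxrf" -> "tvkxncdlxrf" -> "frxldcnxkvt"
  "nkfs" -> "sfkn" -> "sfkn" -> "nkfs"
  "mhg" -> "ghm" -> "ghm" -> "mhg"

"byd"; "gthkq"; "frxldcnxkvt"; "nkfs"; "mhg"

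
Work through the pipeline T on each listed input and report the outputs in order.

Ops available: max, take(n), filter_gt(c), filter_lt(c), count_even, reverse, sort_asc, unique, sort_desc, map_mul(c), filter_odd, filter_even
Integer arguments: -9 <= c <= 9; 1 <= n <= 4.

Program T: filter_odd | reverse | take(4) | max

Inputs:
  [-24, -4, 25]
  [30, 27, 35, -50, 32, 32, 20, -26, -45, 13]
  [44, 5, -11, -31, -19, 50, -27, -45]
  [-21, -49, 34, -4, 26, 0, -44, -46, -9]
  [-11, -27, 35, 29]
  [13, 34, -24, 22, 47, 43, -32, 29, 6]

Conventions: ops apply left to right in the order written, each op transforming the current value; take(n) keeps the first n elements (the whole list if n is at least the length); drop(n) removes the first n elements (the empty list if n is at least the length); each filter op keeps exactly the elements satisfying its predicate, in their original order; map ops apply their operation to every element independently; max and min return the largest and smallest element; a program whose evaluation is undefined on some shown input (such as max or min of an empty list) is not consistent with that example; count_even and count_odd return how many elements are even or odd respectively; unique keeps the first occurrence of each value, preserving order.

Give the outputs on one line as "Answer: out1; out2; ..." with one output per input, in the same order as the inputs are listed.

25; 35; -19; -9; 35; 47

Execution, op by op:
  [-24, -4, 25] -> [25] -> [25] -> [25] -> 25
  [30, 27, 35, -50, 32, 32, 20, -26, -45, 13] -> [27, 35, -45, 13] -> [13, -45, 35, 27] -> [13, -45, 35, 27] -> 35
  [44, 5, -11, -31, -19, 50, -27, -45] -> [5, -11, -31, -19, -27, -45] -> [-45, -27, -19, -31, -11, 5] -> [-45, -27, -19, -31] -> -19
  [-21, -49, 34, -4, 26, 0, -44, -46, -9] -> [-21, -49, -9] -> [-9, -49, -21] -> [-9, -49, -21] -> -9
  [-11, -27, 35, 29] -> [-11, -27, 35, 29] -> [29, 35, -27, -11] -> [29, 35, -27, -11] -> 35
  [13, 34, -24, 22, 47, 43, -32, 29, 6] -> [13, 47, 43, 29] -> [29, 43, 47, 13] -> [29, 43, 47, 13] -> 47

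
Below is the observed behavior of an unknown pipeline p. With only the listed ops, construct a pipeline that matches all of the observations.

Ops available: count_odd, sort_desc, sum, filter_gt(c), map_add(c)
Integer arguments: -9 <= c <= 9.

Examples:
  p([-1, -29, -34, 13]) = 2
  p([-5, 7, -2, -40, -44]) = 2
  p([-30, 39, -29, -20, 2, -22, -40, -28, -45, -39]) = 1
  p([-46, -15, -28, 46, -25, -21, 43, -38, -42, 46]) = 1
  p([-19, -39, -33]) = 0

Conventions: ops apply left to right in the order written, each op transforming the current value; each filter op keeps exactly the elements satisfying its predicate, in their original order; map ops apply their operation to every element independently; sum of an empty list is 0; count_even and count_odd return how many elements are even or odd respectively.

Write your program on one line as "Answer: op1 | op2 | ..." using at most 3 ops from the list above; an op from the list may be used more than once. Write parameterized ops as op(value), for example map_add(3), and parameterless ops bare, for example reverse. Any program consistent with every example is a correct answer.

filter_gt(-7) | sort_desc | count_odd

Check, running the answer program on each example:
  [-1, -29, -34, 13] -> [-1, 13] -> [13, -1] -> 2
  [-5, 7, -2, -40, -44] -> [-5, 7, -2] -> [7, -2, -5] -> 2
  [-30, 39, -29, -20, 2, -22, -40, -28, -45, -39] -> [39, 2] -> [39, 2] -> 1
  [-46, -15, -28, 46, -25, -21, 43, -38, -42, 46] -> [46, 43, 46] -> [46, 46, 43] -> 1
  [-19, -39, -33] -> [] -> [] -> 0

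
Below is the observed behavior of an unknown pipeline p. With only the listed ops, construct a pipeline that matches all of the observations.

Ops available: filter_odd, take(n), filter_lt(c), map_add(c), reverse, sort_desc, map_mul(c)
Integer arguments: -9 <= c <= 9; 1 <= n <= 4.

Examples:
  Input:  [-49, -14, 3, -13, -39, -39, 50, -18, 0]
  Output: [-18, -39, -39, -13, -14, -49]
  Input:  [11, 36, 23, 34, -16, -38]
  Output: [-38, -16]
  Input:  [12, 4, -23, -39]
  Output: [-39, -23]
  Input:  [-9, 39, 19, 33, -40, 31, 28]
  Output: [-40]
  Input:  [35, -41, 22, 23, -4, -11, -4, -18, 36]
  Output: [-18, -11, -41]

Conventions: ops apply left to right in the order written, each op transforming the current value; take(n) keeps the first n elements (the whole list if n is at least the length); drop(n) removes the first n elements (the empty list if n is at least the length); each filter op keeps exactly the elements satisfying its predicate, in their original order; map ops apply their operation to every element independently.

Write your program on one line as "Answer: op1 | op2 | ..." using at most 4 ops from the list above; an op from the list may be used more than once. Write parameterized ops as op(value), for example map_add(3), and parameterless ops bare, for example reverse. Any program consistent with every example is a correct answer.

filter_lt(1) | filter_lt(-4) | reverse | filter_lt(-9)

Check, running the answer program on each example:
  [-49, -14, 3, -13, -39, -39, 50, -18, 0] -> [-49, -14, -13, -39, -39, -18, 0] -> [-49, -14, -13, -39, -39, -18] -> [-18, -39, -39, -13, -14, -49] -> [-18, -39, -39, -13, -14, -49]
  [11, 36, 23, 34, -16, -38] -> [-16, -38] -> [-16, -38] -> [-38, -16] -> [-38, -16]
  [12, 4, -23, -39] -> [-23, -39] -> [-23, -39] -> [-39, -23] -> [-39, -23]
  [-9, 39, 19, 33, -40, 31, 28] -> [-9, -40] -> [-9, -40] -> [-40, -9] -> [-40]
  [35, -41, 22, 23, -4, -11, -4, -18, 36] -> [-41, -4, -11, -4, -18] -> [-41, -11, -18] -> [-18, -11, -41] -> [-18, -11, -41]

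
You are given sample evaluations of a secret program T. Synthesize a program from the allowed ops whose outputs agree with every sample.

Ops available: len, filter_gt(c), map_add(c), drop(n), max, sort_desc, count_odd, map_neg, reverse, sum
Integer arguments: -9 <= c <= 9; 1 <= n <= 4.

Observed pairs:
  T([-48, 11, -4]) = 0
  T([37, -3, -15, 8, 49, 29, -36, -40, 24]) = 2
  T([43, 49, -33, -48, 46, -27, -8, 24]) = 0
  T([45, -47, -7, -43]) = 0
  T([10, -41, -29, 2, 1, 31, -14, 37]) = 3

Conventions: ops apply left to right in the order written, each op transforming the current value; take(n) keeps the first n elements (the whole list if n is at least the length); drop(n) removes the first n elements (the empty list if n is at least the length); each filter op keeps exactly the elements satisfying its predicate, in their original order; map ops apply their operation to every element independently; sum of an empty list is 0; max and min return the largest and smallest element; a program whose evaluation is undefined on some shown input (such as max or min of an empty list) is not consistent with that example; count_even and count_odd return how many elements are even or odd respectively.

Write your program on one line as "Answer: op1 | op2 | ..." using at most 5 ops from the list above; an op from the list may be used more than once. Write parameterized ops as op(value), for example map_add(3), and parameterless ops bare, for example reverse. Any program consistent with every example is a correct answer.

drop(4) | filter_gt(0) | map_neg | count_odd

Check, running the answer program on each example:
  [-48, 11, -4] -> [] -> [] -> [] -> 0
  [37, -3, -15, 8, 49, 29, -36, -40, 24] -> [49, 29, -36, -40, 24] -> [49, 29, 24] -> [-49, -29, -24] -> 2
  [43, 49, -33, -48, 46, -27, -8, 24] -> [46, -27, -8, 24] -> [46, 24] -> [-46, -24] -> 0
  [45, -47, -7, -43] -> [] -> [] -> [] -> 0
  [10, -41, -29, 2, 1, 31, -14, 37] -> [1, 31, -14, 37] -> [1, 31, 37] -> [-1, -31, -37] -> 3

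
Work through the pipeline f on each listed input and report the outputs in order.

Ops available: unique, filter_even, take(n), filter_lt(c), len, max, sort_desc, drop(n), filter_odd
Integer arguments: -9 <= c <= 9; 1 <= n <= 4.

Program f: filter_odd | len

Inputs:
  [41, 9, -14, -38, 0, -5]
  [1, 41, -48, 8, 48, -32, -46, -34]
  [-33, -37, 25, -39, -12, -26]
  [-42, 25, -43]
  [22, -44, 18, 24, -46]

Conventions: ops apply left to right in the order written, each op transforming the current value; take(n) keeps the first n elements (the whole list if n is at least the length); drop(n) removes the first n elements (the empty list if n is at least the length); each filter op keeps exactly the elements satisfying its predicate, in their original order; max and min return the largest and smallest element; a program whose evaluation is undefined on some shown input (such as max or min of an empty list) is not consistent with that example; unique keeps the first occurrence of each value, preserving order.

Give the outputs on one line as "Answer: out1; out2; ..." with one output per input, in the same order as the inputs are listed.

Execution, op by op:
  [41, 9, -14, -38, 0, -5] -> [41, 9, -5] -> 3
  [1, 41, -48, 8, 48, -32, -46, -34] -> [1, 41] -> 2
  [-33, -37, 25, -39, -12, -26] -> [-33, -37, 25, -39] -> 4
  [-42, 25, -43] -> [25, -43] -> 2
  [22, -44, 18, 24, -46] -> [] -> 0

3; 2; 4; 2; 0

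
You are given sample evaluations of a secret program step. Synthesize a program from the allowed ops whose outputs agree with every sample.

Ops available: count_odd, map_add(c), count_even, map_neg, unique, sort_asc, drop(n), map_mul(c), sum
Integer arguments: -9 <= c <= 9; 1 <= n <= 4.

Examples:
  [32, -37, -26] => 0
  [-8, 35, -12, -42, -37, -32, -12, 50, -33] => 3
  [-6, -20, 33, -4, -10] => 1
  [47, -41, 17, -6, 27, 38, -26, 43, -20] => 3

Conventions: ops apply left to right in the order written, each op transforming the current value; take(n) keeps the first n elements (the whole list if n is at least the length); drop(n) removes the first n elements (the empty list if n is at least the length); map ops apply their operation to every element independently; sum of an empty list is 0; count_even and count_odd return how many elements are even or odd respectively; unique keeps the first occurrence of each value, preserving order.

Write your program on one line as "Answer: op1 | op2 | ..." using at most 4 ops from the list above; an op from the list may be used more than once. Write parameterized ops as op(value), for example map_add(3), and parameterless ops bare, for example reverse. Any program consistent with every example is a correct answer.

drop(1) | drop(3) | count_even

Check, running the answer program on each example:
  [32, -37, -26] -> [-37, -26] -> [] -> 0
  [-8, 35, -12, -42, -37, -32, -12, 50, -33] -> [35, -12, -42, -37, -32, -12, 50, -33] -> [-37, -32, -12, 50, -33] -> 3
  [-6, -20, 33, -4, -10] -> [-20, 33, -4, -10] -> [-10] -> 1
  [47, -41, 17, -6, 27, 38, -26, 43, -20] -> [-41, 17, -6, 27, 38, -26, 43, -20] -> [27, 38, -26, 43, -20] -> 3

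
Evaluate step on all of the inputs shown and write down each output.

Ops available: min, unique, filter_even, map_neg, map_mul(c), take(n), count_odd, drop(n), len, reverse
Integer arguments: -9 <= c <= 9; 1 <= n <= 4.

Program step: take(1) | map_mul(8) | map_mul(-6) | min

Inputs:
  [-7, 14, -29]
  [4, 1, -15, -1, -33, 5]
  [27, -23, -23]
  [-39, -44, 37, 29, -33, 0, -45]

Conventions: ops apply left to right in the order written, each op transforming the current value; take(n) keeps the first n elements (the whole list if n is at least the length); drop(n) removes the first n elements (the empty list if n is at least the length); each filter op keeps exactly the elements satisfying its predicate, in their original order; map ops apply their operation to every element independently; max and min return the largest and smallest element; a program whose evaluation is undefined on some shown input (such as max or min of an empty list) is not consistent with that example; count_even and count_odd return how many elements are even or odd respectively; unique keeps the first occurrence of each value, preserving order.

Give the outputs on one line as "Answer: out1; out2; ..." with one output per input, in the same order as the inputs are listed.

336; -192; -1296; 1872

Execution, op by op:
  [-7, 14, -29] -> [-7] -> [-56] -> [336] -> 336
  [4, 1, -15, -1, -33, 5] -> [4] -> [32] -> [-192] -> -192
  [27, -23, -23] -> [27] -> [216] -> [-1296] -> -1296
  [-39, -44, 37, 29, -33, 0, -45] -> [-39] -> [-312] -> [1872] -> 1872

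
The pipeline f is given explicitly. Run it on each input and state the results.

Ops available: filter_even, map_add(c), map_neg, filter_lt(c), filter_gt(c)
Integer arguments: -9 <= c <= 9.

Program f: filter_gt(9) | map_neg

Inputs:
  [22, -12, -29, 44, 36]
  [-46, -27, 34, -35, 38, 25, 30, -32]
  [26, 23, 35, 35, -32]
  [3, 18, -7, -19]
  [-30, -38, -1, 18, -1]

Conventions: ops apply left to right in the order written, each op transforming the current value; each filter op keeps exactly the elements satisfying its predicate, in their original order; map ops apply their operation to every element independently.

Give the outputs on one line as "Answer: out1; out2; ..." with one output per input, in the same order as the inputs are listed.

[-22, -44, -36]; [-34, -38, -25, -30]; [-26, -23, -35, -35]; [-18]; [-18]

Execution, op by op:
  [22, -12, -29, 44, 36] -> [22, 44, 36] -> [-22, -44, -36]
  [-46, -27, 34, -35, 38, 25, 30, -32] -> [34, 38, 25, 30] -> [-34, -38, -25, -30]
  [26, 23, 35, 35, -32] -> [26, 23, 35, 35] -> [-26, -23, -35, -35]
  [3, 18, -7, -19] -> [18] -> [-18]
  [-30, -38, -1, 18, -1] -> [18] -> [-18]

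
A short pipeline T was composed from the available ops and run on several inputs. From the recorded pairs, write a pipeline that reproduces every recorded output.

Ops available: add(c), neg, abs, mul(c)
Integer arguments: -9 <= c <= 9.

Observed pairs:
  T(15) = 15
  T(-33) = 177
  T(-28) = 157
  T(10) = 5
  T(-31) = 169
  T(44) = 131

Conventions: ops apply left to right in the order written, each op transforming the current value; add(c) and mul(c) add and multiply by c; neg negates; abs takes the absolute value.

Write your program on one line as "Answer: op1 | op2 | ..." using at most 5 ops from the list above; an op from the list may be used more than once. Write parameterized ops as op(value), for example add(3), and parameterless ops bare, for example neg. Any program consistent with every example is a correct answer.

add(-9) | mul(-4) | add(9) | abs

Check, running the answer program on each example:
  15 -> 6 -> -24 -> -15 -> 15
  -33 -> -42 -> 168 -> 177 -> 177
  -28 -> -37 -> 148 -> 157 -> 157
  10 -> 1 -> -4 -> 5 -> 5
  -31 -> -40 -> 160 -> 169 -> 169
  44 -> 35 -> -140 -> -131 -> 131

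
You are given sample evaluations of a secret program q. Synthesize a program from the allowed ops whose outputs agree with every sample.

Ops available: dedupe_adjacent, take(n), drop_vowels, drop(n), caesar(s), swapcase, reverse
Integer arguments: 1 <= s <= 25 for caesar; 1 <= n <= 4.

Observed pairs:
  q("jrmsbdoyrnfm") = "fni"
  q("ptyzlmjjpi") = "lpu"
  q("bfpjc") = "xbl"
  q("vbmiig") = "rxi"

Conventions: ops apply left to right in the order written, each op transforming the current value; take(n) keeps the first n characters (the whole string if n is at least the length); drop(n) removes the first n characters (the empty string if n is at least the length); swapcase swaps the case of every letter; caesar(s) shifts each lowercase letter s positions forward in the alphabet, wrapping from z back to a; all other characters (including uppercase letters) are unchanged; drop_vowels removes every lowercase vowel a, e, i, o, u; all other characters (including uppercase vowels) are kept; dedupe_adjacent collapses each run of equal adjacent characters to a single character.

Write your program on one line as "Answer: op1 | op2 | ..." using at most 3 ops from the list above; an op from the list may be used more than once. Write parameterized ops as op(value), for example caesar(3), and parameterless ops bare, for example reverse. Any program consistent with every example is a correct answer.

caesar(22) | dedupe_adjacent | take(3)

Check, running the answer program on each example:
  "jrmsbdoyrnfm" -> "fnioxzkunjbi" -> "fnioxzkunjbi" -> "fni"
  "ptyzlmjjpi" -> "lpuvhiffle" -> "lpuvhifle" -> "lpu"
  "bfpjc" -> "xblfy" -> "xblfy" -> "xbl"
  "vbmiig" -> "rxieec" -> "rxiec" -> "rxi"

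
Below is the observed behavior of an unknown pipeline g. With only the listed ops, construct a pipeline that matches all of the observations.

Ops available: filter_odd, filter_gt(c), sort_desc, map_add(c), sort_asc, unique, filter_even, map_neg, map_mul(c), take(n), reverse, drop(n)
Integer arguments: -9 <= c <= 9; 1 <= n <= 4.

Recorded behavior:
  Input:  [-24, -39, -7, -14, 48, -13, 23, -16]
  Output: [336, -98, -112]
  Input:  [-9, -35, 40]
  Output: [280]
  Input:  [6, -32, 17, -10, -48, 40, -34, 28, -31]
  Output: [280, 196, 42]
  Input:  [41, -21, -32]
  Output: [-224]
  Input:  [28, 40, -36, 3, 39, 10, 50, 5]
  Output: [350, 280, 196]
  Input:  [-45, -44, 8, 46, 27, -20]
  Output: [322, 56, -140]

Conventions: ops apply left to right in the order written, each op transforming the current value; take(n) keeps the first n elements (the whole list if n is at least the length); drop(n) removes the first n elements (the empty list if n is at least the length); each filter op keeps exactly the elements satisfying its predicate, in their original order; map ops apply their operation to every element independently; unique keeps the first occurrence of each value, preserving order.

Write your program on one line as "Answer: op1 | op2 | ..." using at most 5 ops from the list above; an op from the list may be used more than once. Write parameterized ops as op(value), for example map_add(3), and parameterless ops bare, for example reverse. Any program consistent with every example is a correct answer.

sort_desc | filter_even | take(3) | map_mul(7)

Check, running the answer program on each example:
  [-24, -39, -7, -14, 48, -13, 23, -16] -> [48, 23, -7, -13, -14, -16, -24, -39] -> [48, -14, -16, -24] -> [48, -14, -16] -> [336, -98, -112]
  [-9, -35, 40] -> [40, -9, -35] -> [40] -> [40] -> [280]
  [6, -32, 17, -10, -48, 40, -34, 28, -31] -> [40, 28, 17, 6, -10, -31, -32, -34, -48] -> [40, 28, 6, -10, -32, -34, -48] -> [40, 28, 6] -> [280, 196, 42]
  [41, -21, -32] -> [41, -21, -32] -> [-32] -> [-32] -> [-224]
  [28, 40, -36, 3, 39, 10, 50, 5] -> [50, 40, 39, 28, 10, 5, 3, -36] -> [50, 40, 28, 10, -36] -> [50, 40, 28] -> [350, 280, 196]
  [-45, -44, 8, 46, 27, -20] -> [46, 27, 8, -20, -44, -45] -> [46, 8, -20, -44] -> [46, 8, -20] -> [322, 56, -140]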